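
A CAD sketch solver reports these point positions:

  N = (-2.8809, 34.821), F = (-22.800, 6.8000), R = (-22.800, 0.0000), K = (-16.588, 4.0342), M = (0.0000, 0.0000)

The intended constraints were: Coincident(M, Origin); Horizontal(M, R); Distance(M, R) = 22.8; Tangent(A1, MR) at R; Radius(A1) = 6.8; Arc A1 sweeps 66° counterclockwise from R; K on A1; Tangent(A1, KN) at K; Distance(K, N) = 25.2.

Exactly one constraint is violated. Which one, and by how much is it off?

Distance(K, N) = 25.2 — off by 8.50.

M = (0.00, 0.00) ✓; M.y = 0.00, R.y = 0.00 ✓; |MR| = 22.80 ✓; ∠(FR, RM) = 90.00° ✓; |FR| = 6.800 ✓; bearing(F→K) − bearing(F→R) = 66.00° ✓; |FK| = 6.800 ✓; ∠(FK, KN) = 90.00° ✓; |KN| = 33.70 ✗.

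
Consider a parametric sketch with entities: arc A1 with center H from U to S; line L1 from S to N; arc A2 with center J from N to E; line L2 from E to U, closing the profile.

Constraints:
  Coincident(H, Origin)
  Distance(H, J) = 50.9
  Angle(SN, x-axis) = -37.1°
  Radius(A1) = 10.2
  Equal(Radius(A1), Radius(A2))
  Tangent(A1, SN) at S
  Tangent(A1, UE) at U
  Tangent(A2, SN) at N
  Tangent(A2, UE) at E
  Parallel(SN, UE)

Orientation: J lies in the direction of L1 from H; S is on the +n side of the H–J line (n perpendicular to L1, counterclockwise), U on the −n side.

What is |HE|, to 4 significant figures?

51.91

The slot axis is L1's direction at -37.1°, so u = (cos -37.1°, sin -37.1°) = (0.7976, -0.6032) and n = (−sin -37.1°, cos -37.1°) = (0.6032, 0.7976). H is at the origin and J lies 50.9 along u from H, so J = 50.9·u = (40.60, -30.70). Tangency of A1 to both parallel lines with radius 10.2 puts S and U at H ± 10.2·n: S = (6.153, 8.135), U = (-6.153, -8.135). Equal radii place N and E the same way about J: N = J + 10.2·n = (46.75, -22.57), E = J − 10.2·n = (34.44, -38.84). Then |HE| = |E − H| = 51.91.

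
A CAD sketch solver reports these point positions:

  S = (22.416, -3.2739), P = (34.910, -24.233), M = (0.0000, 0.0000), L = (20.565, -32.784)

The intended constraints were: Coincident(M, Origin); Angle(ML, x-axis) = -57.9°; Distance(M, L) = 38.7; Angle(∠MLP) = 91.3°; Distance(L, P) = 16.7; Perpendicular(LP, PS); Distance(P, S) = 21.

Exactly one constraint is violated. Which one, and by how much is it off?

Distance(P, S) = 21 — off by 3.40.

M = (0.00, 0.00) ✓; ML at -57.90° ✓; |ML| = 38.70 ✓; ∠MLP = 91.30° ✓; |LP| = 16.70 ✓; ∠(LP, PS) = 90.00° ✓; |PS| = 24.40 ✗.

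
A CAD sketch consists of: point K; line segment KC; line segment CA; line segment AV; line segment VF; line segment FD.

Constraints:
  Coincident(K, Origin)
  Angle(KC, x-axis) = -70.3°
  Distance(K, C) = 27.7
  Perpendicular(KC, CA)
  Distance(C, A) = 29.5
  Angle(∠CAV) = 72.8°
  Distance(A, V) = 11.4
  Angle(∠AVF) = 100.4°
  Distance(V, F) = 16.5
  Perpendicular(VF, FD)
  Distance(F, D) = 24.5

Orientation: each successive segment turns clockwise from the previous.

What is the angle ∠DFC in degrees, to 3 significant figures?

54.3°

K is at the origin; KC runs at -70.3° with length 27.7, so C = (9.34, -26.1). KC ⟂ CA, so CA runs at -160°; with |CA| = 29.5, A = (-18.4, -36.0). ∠CAV = 72.8° gives AV at 92.5° from the x-axis; with |AV| = 11.4, V = (-18.9, -24.6). ∠AVF = 100.4° gives VF at 12.9° from the x-axis; with |VF| = 16.5, F = (-2.85, -21.0). VF ⟂ FD, so FD runs at -77.1°; with |FD| = 24.5, D = (2.62, -44.8). Then cos ∠DFC = FD·FC / (|FD||FC|), giving 54.3°.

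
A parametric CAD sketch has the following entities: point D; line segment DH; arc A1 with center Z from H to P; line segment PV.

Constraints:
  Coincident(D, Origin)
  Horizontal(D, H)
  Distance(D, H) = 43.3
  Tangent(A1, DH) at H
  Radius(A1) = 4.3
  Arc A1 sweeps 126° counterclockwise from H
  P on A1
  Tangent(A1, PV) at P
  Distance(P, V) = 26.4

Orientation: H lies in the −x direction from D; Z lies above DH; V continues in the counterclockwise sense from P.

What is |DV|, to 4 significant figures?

62.10

On A1, H sits at bearing -90° from Z; a 126° counterclockwise sweep puts P at bearing 36°, so P = Z + 4.3·(cos 36°, sin 36°) = (-39.82, 6.827). The tangent condition forces ZP to be normal to PV, so PV runs along (−sin 36°, cos 36°); with |PV| = 26.4, V = (-55.34, 28.19). Then |DV| = |V − D| = 62.10.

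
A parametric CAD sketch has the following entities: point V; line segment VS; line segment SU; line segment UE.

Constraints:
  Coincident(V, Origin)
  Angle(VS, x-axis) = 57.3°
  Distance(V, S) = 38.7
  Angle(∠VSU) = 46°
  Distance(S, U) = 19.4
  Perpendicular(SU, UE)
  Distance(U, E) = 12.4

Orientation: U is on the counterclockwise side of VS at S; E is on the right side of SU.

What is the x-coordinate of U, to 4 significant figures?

1.883

V is at the origin; VS runs at 57.3° with length 38.7, so S = 38.7·(cos 57.3°, sin 57.3°) = (20.91, 32.57). ∠VSU = 46.0°, so SU runs at 57.3° + (180° − 46.0°) = 191.3° from the x-axis; with |SU| = 19.4, U = S + 19.4·(cos 191.3°, sin 191.3°) = (1.883, 28.77). So U.x = 1.883.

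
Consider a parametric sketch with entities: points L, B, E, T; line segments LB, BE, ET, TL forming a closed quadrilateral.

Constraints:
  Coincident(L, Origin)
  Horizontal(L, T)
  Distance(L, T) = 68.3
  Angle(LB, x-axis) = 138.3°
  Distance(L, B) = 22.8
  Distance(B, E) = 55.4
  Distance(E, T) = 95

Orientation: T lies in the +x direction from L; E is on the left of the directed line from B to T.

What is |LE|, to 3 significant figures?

67.4

Checks: |BE| = 55.40 ✓; |ET| = 95.00 ✓.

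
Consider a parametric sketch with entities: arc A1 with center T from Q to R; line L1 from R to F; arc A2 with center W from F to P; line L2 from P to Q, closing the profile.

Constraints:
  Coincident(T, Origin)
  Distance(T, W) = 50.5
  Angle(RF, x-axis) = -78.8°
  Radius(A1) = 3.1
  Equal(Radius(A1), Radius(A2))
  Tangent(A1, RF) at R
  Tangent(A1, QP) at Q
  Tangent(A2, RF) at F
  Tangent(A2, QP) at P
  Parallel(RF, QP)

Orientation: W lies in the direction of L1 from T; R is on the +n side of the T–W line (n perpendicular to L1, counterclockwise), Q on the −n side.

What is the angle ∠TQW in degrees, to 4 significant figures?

86.49°

The slot axis is L1's direction at -78.8°, so u = (cos -78.8°, sin -78.8°) = (0.1942, -0.9810) and n = (−sin -78.8°, cos -78.8°) = (0.9810, 0.1942). T is at the origin and W lies 50.5 along u from T, so W = 50.5·u = (9.809, -49.54). Tangency of A1 to both parallel lines with radius 3.1 puts R and Q at T ± 3.1·n: R = (3.041, 0.6021), Q = (-3.041, -0.6021). Then cos ∠TQW = QT·QW / (|QT||QW|), giving 86.49°.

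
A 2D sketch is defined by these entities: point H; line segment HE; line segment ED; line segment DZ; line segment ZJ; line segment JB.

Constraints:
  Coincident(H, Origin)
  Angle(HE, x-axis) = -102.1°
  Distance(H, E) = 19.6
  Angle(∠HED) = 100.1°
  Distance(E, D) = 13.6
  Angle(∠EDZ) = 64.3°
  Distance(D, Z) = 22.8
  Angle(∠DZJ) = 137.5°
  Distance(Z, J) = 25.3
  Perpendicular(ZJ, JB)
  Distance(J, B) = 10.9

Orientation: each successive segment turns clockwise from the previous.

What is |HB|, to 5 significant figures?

20.396

∠DZJ = 137.5° gives ZJ at 19.800° from the x-axis; with |ZJ| = 25.3, J = (16.702, 10.067). ZJ ⟂ JB, so JB runs at -70.200°; with |JB| = 10.9, B = (20.395, -0.18847). Then |HB| = |B − H| = 20.396.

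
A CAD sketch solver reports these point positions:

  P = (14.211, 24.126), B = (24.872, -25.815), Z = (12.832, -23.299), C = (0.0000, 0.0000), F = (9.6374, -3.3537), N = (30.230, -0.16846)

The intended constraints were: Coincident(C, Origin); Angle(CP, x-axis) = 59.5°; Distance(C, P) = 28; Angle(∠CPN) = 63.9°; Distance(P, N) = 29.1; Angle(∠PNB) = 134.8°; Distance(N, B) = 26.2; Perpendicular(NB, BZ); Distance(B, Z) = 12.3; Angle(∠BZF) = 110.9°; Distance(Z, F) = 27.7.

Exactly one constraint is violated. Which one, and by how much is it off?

Distance(Z, F) = 27.7 — off by 7.50.

C = (0.00, 0.00) ✓; CP at 59.50° ✓; |CP| = 28.00 ✓; ∠CPN = 63.90° ✓; |PN| = 29.10 ✓; ∠PNB = 134.8° ✓; |NB| = 26.20 ✓; ∠(NB, BZ) = 90.00° ✓; |BZ| = 12.30 ✓; ∠BZF = 110.9° ✓; |ZF| = 20.20 ✗.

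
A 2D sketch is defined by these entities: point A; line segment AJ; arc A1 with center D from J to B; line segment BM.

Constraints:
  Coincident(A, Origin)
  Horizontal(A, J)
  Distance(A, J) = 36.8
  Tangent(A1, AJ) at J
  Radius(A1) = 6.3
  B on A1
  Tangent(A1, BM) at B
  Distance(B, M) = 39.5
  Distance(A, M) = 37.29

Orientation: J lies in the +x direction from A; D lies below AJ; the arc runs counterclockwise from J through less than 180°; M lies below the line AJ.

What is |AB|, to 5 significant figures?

31.653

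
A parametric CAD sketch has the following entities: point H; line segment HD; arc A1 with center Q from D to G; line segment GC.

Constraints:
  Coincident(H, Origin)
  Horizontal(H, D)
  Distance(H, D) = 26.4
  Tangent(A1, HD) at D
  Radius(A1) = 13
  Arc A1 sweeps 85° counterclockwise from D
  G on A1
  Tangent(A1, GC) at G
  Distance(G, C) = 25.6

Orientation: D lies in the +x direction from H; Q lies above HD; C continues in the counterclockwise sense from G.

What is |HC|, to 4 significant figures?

55.91

H is at the origin; HD is horizontal with |HD| = 26.4 and D on the +x side, so D = (26.40, 0.000). Since A1 is tangent to HD there, QD ⟂ HD, so Q = D + (0, 13) = (26.40, 13.00). On A1, D sits at bearing -90° from Q; an 85° counterclockwise sweep puts G at bearing -5°, so G = Q + 13.0·(cos -5°, sin -5°) = (39.35, 11.87). A1 meets GC tangentially, so QG is at right angles to GC, so GC runs along (−sin -5°, cos -5°); with |GC| = 25.6, C = (41.58, 37.37). Then |HC| = |C − H| = 55.91.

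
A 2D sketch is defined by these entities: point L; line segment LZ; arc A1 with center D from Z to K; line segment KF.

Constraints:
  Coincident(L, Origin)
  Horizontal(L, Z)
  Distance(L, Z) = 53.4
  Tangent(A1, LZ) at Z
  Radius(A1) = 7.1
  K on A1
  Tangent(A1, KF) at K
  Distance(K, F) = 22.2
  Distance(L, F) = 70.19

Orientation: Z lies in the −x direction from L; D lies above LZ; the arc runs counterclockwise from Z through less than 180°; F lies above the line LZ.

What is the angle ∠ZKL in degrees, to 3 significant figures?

97.7°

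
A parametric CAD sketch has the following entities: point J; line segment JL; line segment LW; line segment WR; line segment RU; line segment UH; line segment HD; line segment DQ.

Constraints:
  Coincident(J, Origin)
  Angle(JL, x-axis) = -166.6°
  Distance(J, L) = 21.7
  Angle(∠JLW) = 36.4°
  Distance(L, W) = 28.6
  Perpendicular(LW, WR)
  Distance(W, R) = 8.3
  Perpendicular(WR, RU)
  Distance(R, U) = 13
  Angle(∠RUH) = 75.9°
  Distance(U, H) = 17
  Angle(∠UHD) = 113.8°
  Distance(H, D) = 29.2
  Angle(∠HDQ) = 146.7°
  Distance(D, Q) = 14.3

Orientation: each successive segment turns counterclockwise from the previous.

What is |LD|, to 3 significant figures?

50.3

J is at the origin; JL runs at -166.6° with length 21.7, so L = (-21.1, -5.03). ∠JLW = 36.4° gives LW at -23.0° from the x-axis; with |LW| = 28.6, W = (5.22, -16.2). LW is perpendicular to WR, so WR runs at 67.0°; with |WR| = 8.3, R = (8.46, -8.56). WR ⟂ RU, so RU runs at 157°; with |RU| = 13.0, U = (-3.51, -3.48). ∠RUH = 75.9° gives UH at -98.9° from the x-axis; with |UH| = 17.0, H = (-6.14, -20.3). ∠UHD = 113.8° gives HD at -32.7° from the x-axis; with |HD| = 29.2, D = (18.4, -36.1). Then |LD| = |D − L| = 50.3.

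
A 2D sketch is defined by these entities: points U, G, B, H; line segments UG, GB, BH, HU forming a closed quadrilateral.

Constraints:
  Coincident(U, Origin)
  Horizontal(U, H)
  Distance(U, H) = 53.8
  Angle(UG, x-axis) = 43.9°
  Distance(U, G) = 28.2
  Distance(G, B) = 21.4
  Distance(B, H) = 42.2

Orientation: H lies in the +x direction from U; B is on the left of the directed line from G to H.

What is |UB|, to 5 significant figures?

49.430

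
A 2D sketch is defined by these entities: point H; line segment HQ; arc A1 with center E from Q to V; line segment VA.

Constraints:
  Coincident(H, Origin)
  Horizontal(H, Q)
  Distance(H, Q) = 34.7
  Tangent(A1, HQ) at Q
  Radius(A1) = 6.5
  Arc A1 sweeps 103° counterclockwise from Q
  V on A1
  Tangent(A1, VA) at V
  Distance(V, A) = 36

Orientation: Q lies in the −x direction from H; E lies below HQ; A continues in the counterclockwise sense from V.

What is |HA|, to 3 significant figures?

54.2

H is at the origin; H and Q share the same y with |HQ| = 34.7 and Q on the −x side, so Q = (-34.7, 0.00). The tangent condition forces EQ to be normal to HQ, so E = Q + (0, -6.5) = (-34.7, -6.50). On A1, Q sits at bearing 90° from E; a 103° counterclockwise sweep puts V at bearing 193°, so V = E + 6.5·(cos 193°, sin 193°) = (-41.0, -7.96). Since A1 is tangent to VA there, EV ⟂ VA, so VA runs along (−sin 193°, cos 193°); with |VA| = 36.0, A = (-32.9, -43.0). Then |HA| = |A − H| = 54.2.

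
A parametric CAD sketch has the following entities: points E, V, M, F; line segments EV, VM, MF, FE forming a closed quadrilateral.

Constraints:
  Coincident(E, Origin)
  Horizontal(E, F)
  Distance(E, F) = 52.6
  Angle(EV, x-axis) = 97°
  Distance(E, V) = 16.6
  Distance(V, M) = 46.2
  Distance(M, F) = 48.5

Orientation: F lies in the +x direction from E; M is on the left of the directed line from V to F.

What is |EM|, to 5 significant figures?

56.575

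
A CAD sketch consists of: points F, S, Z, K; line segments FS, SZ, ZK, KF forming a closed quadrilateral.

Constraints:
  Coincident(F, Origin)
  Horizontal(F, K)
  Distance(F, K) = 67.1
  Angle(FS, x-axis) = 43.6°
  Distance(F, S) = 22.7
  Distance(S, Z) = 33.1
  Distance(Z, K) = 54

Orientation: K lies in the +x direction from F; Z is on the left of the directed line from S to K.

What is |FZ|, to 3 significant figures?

55.5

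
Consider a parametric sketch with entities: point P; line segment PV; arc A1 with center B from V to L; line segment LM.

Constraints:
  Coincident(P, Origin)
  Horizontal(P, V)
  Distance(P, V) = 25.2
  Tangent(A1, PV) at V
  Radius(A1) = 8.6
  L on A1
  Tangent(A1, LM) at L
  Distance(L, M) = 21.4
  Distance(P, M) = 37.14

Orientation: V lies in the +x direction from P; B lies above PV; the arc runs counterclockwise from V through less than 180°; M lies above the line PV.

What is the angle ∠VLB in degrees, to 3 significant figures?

27.9°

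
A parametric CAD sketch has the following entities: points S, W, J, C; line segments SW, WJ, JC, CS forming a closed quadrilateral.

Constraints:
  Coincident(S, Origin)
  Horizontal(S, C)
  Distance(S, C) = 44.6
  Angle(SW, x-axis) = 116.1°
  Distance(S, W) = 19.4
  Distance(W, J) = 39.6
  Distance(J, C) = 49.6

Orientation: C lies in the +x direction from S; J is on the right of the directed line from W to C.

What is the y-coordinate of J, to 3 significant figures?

-21.3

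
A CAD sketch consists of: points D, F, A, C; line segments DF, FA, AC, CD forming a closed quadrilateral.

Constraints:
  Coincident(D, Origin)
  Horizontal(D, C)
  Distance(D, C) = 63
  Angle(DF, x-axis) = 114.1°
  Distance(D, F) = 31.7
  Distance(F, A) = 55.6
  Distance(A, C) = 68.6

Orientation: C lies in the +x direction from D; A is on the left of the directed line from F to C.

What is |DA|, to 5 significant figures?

69.286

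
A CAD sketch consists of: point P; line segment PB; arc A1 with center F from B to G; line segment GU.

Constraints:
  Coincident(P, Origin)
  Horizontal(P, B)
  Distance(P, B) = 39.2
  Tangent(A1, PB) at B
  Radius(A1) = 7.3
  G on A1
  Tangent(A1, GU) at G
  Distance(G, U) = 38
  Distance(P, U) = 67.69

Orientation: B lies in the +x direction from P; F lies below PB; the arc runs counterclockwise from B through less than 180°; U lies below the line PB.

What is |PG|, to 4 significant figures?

34.59

Checks: |FG| = 7.300 ✓; ∠(FG, GU) = 90.00° ✓; |GU| = 38.00 ✓; |PU| = 67.69 ✓.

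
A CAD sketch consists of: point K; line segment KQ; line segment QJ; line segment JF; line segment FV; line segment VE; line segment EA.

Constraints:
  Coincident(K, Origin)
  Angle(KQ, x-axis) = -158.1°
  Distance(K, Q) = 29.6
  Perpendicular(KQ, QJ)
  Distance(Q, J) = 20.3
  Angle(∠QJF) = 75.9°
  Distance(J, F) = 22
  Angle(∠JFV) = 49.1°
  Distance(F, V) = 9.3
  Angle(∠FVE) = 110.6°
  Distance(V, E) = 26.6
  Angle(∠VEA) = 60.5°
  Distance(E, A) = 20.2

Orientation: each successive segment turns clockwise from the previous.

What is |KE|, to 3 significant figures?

45.1

K is at the origin; KQ runs at -158.1° with length 29.6, so Q = (-27.5, -11.0). KQ is perpendicular to QJ, so QJ runs at 112°; with |QJ| = 20.3, J = (-35.0, 7.79). ∠QJF = 75.9° gives JF at 7.80° from the x-axis; with |JF| = 22.0, F = (-13.2, 10.8). ∠JFV = 49.1° gives FV at -123° from the x-axis; with |FV| = 9.3, V = (-18.3, 2.99). ∠FVE = 110.6° gives VE at 168° from the x-axis; with |VE| = 26.6, E = (-44.3, 8.75). Then |KE| = |E − K| = 45.1.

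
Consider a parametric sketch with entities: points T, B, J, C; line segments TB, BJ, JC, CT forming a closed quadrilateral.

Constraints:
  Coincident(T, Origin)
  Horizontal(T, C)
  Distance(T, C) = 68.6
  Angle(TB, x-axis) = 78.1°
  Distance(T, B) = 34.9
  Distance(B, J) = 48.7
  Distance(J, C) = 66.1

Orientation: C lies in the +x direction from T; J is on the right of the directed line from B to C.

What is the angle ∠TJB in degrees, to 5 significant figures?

19.482°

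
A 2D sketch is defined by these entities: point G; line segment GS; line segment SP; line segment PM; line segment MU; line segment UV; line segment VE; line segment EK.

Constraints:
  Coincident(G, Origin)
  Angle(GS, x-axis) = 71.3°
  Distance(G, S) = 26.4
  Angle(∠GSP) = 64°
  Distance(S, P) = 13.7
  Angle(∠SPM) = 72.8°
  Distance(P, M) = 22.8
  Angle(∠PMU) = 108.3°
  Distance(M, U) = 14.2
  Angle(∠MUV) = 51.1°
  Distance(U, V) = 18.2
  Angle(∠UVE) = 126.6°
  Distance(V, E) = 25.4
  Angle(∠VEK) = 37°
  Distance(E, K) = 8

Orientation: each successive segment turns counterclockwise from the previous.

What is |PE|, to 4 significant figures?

17.63

G is at the origin; GS runs at 71.3° with length 26.4, so S = (8.464, 25.01). ∠GSP = 64.0° gives SP at -172.7° from the x-axis; with |SP| = 13.7, P = (-5.125, 23.27). ∠SPM = 72.8° gives PM at -65.50° from the x-axis; with |PM| = 22.8, M = (4.330, 2.518). ∠PMU = 108.3° gives MU at 6.200° from the x-axis; with |MU| = 14.2, U = (18.45, 4.052). ∠MUV = 51.1° gives UV at 135.1° from the x-axis; with |UV| = 18.2, V = (5.555, 16.90). ∠UVE = 126.6° gives VE at -171.5° from the x-axis; with |VE| = 25.4, E = (-19.57, 13.14). Then |PE| = |E − P| = 17.63.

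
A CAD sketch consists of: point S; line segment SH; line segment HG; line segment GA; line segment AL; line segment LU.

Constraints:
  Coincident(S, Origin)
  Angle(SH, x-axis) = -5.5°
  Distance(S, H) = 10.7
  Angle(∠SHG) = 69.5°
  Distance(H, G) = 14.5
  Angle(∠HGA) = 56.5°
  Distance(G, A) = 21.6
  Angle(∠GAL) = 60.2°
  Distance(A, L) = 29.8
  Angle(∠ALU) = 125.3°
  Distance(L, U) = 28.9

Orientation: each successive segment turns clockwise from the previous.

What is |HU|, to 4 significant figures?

34.24

S is at the origin; SH runs at -5.5° with length 10.7, so H = (10.65, -1.026). ∠SHG = 69.5° gives HG at -116.0° from the x-axis; with |HG| = 14.5, G = (4.294, -14.06). ∠HGA = 56.5° gives GA at 120.5° from the x-axis; with |GA| = 21.6, A = (-6.668, 4.553). ∠GAL = 60.2° gives AL at 0.7000° from the x-axis; with |AL| = 29.8, L = (23.13, 4.917). ∠ALU = 125.3° gives LU at -54.00° from the x-axis; with |LU| = 28.9, U = (40.12, -18.46). Then |HU| = |U − H| = 34.24.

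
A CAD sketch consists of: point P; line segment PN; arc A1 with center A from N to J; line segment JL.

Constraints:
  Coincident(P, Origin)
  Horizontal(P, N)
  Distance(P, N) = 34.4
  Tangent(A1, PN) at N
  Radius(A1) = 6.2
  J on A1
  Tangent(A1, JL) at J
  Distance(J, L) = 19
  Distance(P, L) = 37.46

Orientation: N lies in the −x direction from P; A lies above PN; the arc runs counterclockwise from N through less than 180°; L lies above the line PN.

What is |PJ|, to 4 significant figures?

28.85

P is at the origin; P and N share the same y with |PN| = 34.4 and N on the −x side, so N = (-34.40, 0.000). A1 meets PN tangentially, so AN is at right angles to PN, so A = N + (0, 6.2) = (-34.40, 6.200). Since AJ ⟂ JL (tangency), |AL| = √(6.2² + 19.0²) = 19.99 regardless of where J sits on A1. So L lies on both circle(P, 37.46) and circle(A, 19.99); the above-PN intersection is L = (-27.83, 25.08). J is the foot of the tangent from L: J = (-28.20, 6.079).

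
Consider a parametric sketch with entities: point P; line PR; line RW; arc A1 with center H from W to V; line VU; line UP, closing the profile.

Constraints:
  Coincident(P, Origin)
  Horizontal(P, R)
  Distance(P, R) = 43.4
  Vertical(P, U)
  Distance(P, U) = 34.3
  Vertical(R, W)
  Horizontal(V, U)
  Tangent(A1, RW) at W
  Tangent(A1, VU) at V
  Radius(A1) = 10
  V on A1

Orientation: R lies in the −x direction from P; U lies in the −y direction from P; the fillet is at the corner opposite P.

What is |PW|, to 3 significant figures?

49.7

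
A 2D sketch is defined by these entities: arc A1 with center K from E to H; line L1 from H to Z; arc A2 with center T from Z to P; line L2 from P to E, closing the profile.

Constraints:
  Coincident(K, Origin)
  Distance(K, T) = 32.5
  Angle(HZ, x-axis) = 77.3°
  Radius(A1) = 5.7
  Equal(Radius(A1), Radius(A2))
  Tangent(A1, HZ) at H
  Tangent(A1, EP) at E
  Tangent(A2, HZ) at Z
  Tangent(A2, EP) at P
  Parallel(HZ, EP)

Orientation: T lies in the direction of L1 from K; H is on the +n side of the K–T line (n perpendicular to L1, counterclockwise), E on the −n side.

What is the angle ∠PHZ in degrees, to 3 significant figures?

19.3°

The slot axis is L1's direction at 77.3°, so u = (cos 77.3°, sin 77.3°) = (0.220, 0.976) and n = (−sin 77.3°, cos 77.3°) = (-0.976, 0.220). K is at the origin and T lies 32.5 along u from K, so T = 32.5·u = (7.15, 31.7). Tangency of A1 to both parallel lines with radius 5.7 puts H and E at K ± 5.7·n: H = (-5.56, 1.25), E = (5.56, -1.25). Equal radii place Z and P the same way about T: Z = T + 5.7·n = (1.58, 33.0), P = T − 5.7·n = (12.7, 30.5). Then cos ∠PHZ = HP·HZ / (|HP||HZ|), giving 19.3°.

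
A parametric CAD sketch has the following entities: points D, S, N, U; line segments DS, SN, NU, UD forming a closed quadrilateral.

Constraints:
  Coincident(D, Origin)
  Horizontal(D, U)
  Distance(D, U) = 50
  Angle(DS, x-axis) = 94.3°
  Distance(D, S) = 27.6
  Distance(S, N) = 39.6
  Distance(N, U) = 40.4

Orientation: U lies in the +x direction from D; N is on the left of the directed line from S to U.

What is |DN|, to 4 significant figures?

52.40

Checks: |SN| = 39.60 ✓; |NU| = 40.40 ✓.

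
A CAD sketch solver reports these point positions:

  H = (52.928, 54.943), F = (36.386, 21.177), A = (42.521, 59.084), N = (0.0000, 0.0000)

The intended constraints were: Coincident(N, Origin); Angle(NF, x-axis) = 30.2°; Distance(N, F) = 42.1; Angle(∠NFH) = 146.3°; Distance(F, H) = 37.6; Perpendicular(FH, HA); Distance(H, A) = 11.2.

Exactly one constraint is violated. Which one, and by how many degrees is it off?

Perpendicular(FH, HA) — off by 4.40°.

N = (0.00, 0.00) ✓; NF at 30.20° ✓; |NF| = 42.10 ✓; ∠NFH = 146.3° ✓; |FH| = 37.60 ✓; ∠(FH, HA) = 94.40° ✗; |HA| = 11.20 ✓.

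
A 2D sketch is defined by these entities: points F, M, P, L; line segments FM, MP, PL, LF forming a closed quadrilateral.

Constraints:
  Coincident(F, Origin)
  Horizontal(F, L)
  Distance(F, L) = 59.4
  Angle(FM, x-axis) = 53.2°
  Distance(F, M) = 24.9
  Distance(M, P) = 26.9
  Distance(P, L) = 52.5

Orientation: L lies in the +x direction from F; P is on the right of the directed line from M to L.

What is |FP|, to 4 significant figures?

9.290

Checks: |MP| = 26.90 ✓; |PL| = 52.50 ✓.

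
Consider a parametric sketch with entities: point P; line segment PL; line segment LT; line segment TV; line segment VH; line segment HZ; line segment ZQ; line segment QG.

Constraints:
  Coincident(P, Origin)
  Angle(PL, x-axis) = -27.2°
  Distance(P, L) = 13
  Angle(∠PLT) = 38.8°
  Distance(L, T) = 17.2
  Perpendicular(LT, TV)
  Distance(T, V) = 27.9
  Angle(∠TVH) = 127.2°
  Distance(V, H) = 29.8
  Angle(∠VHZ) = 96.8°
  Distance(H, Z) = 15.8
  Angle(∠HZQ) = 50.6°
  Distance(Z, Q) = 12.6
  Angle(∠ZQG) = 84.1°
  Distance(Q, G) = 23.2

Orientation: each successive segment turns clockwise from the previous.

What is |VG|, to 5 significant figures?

36.685

P is at the origin; PL runs at -27.2° with length 13.0, so L = (11.562, -5.9423). ∠PLT = 38.8° gives LT at -168.40° from the x-axis; with |LT| = 17.2, T = (-5.2863, -9.4008). LT ⟂ TV, so TV runs at 101.60°; with |TV| = 27.9, V = (-10.896, 17.929). ∠TVH = 127.2° gives VH at 48.800° from the x-axis; with |VH| = 29.8, H = (8.7326, 40.351). ∠VHZ = 96.8° gives HZ at -34.400° from the x-axis; with |HZ| = 15.8, Z = (21.769, 31.425). ∠HZQ = 50.6° gives ZQ at -163.80° from the x-axis; with |ZQ| = 12.6, Q = (9.6697, 27.910). ∠ZQG = 84.1° gives QG at 100.30° from the x-axis; with |QG| = 23.2, G = (5.5215, 50.736). Then |VG| = |G − V| = 36.685.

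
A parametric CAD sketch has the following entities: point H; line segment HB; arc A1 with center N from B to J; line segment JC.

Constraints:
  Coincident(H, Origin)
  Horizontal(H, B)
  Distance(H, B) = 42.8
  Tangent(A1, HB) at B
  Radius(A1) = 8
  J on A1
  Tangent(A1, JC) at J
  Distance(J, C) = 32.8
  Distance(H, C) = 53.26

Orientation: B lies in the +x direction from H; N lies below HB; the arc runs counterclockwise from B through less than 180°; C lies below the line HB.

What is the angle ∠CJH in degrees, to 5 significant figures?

102.02°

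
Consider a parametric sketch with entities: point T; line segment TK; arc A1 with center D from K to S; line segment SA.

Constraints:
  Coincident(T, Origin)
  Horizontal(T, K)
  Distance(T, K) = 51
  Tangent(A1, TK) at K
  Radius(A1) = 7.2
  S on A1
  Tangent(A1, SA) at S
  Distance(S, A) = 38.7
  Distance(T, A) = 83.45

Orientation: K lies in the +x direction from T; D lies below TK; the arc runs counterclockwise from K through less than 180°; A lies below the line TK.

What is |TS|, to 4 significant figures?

47.57

Checks: ∠(DK, KT) = 90.00° ✓; |DK| = 7.200 ✓; |DS| = 7.200 ✓; ∠(DS, SA) = 90.00° ✓; |SA| = 38.70 ✓; |TA| = 83.45 ✓.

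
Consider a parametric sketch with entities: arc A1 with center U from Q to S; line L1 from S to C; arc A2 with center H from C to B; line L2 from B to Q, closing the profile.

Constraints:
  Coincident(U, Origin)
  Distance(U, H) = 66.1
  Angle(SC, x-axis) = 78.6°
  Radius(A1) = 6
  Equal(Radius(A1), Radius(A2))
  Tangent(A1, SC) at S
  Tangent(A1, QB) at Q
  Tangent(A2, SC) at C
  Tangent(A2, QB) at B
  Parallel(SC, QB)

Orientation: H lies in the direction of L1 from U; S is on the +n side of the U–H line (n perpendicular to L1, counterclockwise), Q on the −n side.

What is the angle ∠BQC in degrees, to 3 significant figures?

10.3°

The slot axis is L1's direction at 78.6°, so u = (cos 78.6°, sin 78.6°) = (0.198, 0.980) and n = (−sin 78.6°, cos 78.6°) = (-0.980, 0.198). U is at the origin and H lies 66.1 along u from U, so H = 66.1·u = (13.1, 64.8). Tangency of A1 to both parallel lines with radius 6.0 puts S and Q at U ± 6.0·n: S = (-5.88, 1.19), Q = (5.88, -1.19). Equal radii place C and B the same way about H: C = H + 6.0·n = (7.18, 66.0), B = H − 6.0·n = (18.9, 63.6). Then cos ∠BQC = QB·QC / (|QB||QC|), giving 10.3°.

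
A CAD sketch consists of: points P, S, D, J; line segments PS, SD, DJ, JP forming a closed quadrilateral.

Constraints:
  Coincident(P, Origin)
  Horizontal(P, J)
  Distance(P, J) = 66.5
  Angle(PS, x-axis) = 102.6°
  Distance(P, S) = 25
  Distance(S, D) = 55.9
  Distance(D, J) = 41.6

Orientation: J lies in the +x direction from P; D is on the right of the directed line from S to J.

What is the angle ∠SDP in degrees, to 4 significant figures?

18.25°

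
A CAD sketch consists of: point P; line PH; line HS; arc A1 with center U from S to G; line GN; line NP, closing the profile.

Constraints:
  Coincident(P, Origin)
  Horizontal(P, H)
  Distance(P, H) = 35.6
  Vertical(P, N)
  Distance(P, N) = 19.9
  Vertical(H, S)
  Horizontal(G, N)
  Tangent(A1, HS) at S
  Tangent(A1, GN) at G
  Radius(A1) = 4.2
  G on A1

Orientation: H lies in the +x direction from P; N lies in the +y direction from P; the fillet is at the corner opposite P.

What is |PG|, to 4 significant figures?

37.17

P is at the origin; PH is horizontal with |PH| = 35.6 and H on the +x side, so H = (35.60, 0.000). PN is vertical with |PN| = 19.9 and N on the +y side, so N = (0.000, 19.90). The virtual corner opposite P is at (35.60, 19.90). The tangent condition forces US to be normal to HS and A1 meets GN tangentially, so UG is at right angles to GN, with radius 4.2, so the center U sits 4.2 in from both sides at U = (31.40, 15.70). That places the tangent points at S = (35.60, 15.70) on HS and G = (31.40, 19.90) on GN. Then |PG| = |G − P| = 37.17.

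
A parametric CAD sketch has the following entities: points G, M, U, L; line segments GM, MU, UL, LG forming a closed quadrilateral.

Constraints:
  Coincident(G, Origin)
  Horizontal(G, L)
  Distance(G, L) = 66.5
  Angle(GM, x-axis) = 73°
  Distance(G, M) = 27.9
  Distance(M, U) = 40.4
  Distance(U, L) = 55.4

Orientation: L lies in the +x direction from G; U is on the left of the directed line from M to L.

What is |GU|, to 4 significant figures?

64.58

G is at the origin; G and L share the same y with |GL| = 66.5 and L in +x, so L = (66.5, 0). GM runs at 73.0° with |GM| = 27.9, so M = (8.157, 26.68). U is determined by |MU| = 40.4 and |UL| = 55.4 together: it lies at the intersection of circle(M, 40.4) and circle(L, 55.4). With |ML| = 64.15, the foot of the radical line on ML is 20.88 from M and the perpendicular offset is √(40.4² − 20.88²) = 34.59. Taking the left-of-ML solution: U = (41.53, 49.45).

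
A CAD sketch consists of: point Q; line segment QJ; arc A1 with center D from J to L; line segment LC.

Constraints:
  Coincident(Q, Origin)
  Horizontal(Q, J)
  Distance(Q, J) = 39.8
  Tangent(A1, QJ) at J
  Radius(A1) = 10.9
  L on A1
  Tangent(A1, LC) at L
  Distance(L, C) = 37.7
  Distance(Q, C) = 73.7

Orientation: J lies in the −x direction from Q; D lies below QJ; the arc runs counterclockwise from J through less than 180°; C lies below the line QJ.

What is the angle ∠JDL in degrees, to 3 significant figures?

78.9°

Q is at the origin; QJ is horizontal with |QJ| = 39.8 and J on the −x side, so J = (-39.8, 0.00). The tangent condition forces DJ to be normal to QJ, so D = J + (0, -10.9) = (-39.8, -10.9). Since DL ⟂ LC (tangency), |DC| = √(10.9² + 37.7²) = 39.2 regardless of where L sits on A1. So C lies on both circle(Q, 73.7) and circle(D, 39.2); the below-QJ intersection is C = (-57.7, -45.8). L is the foot of the tangent from C: L = (-50.5, -8.81).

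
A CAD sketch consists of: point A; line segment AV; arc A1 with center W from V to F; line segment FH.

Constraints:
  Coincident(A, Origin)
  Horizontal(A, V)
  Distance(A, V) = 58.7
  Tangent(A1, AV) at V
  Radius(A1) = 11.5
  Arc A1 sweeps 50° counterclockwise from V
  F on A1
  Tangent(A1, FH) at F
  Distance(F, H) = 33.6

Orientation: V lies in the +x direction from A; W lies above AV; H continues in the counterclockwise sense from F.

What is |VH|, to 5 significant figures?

42.608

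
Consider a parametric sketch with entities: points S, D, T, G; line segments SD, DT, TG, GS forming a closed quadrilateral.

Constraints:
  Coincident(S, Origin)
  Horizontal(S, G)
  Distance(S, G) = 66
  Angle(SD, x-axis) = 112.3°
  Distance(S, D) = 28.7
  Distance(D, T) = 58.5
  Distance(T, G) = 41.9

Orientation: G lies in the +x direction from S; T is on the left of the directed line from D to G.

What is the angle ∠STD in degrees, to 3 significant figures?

28.1°

Checks: |DT| = 58.50 ✓; |TG| = 41.90 ✓.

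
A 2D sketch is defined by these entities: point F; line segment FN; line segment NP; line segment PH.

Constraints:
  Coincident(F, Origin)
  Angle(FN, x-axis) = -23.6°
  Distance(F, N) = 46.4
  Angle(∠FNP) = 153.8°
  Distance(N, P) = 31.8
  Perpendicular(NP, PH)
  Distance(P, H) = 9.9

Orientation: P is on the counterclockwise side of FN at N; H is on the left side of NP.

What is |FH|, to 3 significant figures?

74.2

F is at the origin; FN runs at -23.6° with length 46.4, so N = 46.4·(cos -23.6°, sin -23.6°) = (42.5, -18.6). ∠FNP = 153.8°, so NP runs at -23.6° + (180° − 153.8°) = 2.60° from the x-axis; with |NP| = 31.8, P = N + 31.8·(cos 2.60°, sin 2.60°) = (74.3, -17.1). The perpendicularity gives PH at right angles to NP; with |PH| = 9.9 on the left of NP, H = P + 9.9·(-0.0454, 0.999) = (73.8, -7.24). Then |FH| = |H − F| = 74.2.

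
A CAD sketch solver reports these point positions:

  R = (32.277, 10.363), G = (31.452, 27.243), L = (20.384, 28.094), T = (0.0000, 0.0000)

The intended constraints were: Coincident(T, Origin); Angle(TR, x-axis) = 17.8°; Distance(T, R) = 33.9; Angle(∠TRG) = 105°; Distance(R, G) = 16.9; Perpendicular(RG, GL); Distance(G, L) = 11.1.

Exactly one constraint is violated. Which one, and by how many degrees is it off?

Perpendicular(RG, GL) — off by 7.19°.

T = (0.00, 0.00) ✓; TR at 17.80° ✓; |TR| = 33.90 ✓; ∠TRG = 105.0° ✓; |RG| = 16.90 ✓; ∠(RG, GL) = 82.81° ✗; |GL| = 11.10 ✓.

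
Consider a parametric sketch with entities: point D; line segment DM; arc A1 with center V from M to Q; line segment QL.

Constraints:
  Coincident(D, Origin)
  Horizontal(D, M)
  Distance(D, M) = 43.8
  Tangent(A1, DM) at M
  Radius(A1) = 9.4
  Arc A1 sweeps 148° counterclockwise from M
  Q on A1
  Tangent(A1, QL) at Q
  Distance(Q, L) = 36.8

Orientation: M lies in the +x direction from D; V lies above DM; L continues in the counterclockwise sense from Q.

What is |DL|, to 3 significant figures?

40.8

D is at the origin; DM is horizontal with |DM| = 43.8 and M on the +x side, so M = (43.8, 0.00). Tangency of A1 to DM means the radius VM is perpendicular to DM, so V = M + (0, 9.4) = (43.8, 9.40). On A1, M sits at bearing -90° from V; a 148° counterclockwise sweep puts Q at bearing 58°, so Q = V + 9.4·(cos 58°, sin 58°) = (48.8, 17.4). Since A1 is tangent to QL there, VQ ⟂ QL, so QL runs along (−sin 58°, cos 58°); with |QL| = 36.8, L = (17.6, 36.9). Then |DL| = |L − D| = 40.8.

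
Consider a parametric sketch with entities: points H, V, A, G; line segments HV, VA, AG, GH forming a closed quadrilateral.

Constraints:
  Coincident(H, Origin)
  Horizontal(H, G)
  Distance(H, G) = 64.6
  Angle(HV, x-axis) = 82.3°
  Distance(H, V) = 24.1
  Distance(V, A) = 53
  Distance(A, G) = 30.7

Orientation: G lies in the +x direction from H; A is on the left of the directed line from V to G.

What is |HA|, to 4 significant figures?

63.22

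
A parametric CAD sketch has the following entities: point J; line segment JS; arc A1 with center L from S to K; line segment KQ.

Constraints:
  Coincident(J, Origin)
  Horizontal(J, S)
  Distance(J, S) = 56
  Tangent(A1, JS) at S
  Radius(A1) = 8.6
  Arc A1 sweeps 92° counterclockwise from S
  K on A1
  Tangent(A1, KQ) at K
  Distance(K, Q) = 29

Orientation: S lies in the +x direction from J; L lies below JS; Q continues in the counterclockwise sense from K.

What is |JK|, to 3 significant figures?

48.2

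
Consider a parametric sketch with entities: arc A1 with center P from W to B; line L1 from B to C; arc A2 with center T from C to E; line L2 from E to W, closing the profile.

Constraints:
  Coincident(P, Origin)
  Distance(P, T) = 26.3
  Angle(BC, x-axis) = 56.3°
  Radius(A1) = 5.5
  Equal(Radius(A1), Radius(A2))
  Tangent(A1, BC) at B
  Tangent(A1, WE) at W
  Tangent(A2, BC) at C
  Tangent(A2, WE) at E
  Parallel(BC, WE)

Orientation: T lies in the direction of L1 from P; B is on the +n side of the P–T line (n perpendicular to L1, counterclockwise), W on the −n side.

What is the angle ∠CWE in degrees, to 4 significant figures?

22.70°

Tangency of A1 to both parallel lines with radius 5.5 puts B and W at P ± 5.5·n: B = (-4.576, 3.052), W = (4.576, -3.052). Equal radii place C and E the same way about T: C = T + 5.5·n = (10.02, 24.93), E = T − 5.5·n = (19.17, 18.83). Then cos ∠CWE = WC·WE / (|WC||WE|), giving 22.70°.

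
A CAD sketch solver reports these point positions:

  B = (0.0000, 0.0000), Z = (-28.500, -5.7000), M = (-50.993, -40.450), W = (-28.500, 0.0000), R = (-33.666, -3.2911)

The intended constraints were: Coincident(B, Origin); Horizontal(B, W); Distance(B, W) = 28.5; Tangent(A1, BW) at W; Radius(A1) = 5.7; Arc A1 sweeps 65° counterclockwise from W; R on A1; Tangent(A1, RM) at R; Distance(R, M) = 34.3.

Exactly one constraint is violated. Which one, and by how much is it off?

Distance(R, M) = 34.3 — off by 6.70.

B = (0.00, 0.00) ✓; B.y = 0.00, W.y = 0.00 ✓; |BW| = 28.50 ✓; ∠(ZW, WB) = 90.00° ✓; |ZW| = 5.700 ✓; bearing(Z→R) − bearing(Z→W) = 65.00° ✓; |ZR| = 5.700 ✓; ∠(ZR, RM) = 90.00° ✓; |RM| = 41.00 ✗.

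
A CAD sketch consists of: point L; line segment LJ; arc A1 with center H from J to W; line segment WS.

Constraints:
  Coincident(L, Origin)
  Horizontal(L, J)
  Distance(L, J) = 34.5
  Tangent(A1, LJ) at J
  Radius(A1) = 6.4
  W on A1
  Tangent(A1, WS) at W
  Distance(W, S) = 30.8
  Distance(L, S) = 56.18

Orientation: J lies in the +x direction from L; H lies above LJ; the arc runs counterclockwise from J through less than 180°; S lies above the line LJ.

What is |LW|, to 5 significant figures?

41.343

Checks: |HW| = 6.400 ✓; ∠(HW, WS) = 90.00° ✓; |WS| = 30.80 ✓; |LS| = 56.18 ✓.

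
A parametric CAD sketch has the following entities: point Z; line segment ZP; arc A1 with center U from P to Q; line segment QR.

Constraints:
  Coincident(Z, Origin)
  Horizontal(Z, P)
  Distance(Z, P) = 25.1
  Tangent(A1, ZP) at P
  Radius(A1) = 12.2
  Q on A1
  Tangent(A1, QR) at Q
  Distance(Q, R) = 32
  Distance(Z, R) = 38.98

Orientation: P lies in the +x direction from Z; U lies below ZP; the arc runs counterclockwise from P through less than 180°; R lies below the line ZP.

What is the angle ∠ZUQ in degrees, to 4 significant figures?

7.800°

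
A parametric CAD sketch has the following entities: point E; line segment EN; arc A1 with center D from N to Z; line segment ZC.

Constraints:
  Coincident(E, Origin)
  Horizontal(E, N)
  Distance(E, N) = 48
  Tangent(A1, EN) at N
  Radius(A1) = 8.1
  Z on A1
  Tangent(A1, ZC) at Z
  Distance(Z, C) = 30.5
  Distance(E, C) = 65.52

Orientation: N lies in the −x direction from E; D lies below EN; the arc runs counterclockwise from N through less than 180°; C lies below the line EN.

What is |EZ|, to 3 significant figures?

56.8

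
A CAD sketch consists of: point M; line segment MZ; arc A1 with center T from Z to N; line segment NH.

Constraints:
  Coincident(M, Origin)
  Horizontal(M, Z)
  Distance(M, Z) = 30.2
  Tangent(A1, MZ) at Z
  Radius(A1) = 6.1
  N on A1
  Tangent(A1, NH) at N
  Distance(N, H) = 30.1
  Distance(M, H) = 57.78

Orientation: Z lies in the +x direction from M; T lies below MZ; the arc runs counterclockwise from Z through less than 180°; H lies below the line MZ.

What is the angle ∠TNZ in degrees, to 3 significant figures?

20.1°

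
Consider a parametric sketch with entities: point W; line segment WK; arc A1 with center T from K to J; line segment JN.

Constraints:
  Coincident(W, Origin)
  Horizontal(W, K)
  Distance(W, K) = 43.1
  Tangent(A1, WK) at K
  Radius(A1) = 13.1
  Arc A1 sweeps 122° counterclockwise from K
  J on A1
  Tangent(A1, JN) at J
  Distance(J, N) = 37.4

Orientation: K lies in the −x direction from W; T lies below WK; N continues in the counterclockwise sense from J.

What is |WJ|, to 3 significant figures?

57.8

Since A1 is tangent to WK there, TK ⟂ WK, so T = K + (0, -13.1) = (-43.1, -13.1). On A1, K sits at bearing 90° from T; a 122° counterclockwise sweep puts J at bearing 212°, so J = T + 13.1·(cos 212°, sin 212°) = (-54.2, -20.0). Then |WJ| = |J − W| = 57.8.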